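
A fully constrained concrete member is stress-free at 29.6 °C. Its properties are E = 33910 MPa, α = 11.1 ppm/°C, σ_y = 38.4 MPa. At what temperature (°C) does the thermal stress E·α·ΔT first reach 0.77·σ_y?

E = 33910 MPa = 33.91 GPa.
E·α·ΔT = 29.57 MPa ⇒ ΔT = 29.57 / (33.91×10³ × 11.1×10⁻⁶) = 78.55 K.
T = 29.6 + 78.55 = 108.2 °C.

108 °C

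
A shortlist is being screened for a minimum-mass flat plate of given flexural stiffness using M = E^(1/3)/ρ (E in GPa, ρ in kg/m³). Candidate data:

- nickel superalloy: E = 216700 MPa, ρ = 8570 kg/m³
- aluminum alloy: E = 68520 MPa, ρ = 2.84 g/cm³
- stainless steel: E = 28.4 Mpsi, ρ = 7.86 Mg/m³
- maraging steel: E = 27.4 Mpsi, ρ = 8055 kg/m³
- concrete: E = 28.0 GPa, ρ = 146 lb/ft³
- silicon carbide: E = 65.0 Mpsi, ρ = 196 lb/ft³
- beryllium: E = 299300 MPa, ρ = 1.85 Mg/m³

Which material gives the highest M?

Convert each candidate to consistent units, then evaluate M:
  nickel superalloy: E = 216.7 GPa, ρ = 8570 kg/m³
  aluminum alloy: E = 68.52 GPa, ρ = 2840 kg/m³
  stainless steel: E = 195.8 GPa, ρ = 7860 kg/m³
  maraging steel: E = 188.9 GPa, ρ = 8055 kg/m³
  concrete: E = 28.00 GPa, ρ = 2339 kg/m³
  silicon carbide: E = 448.2 GPa, ρ = 3140 kg/m³
  beryllium: E = 299.3 GPa, ρ = 1850 kg/m³
  beryllium: M = 3.62×10⁻³
  silicon carbide: M = 2.44×10⁻³
  aluminum alloy: M = 1.44×10⁻³
  concrete: M = 1.30×10⁻³
  stainless steel: M = 0.739×10⁻³
  maraging steel: M = 0.712×10⁻³
  nickel superalloy: M = 0.701×10⁻³
The maximum is for beryllium.

beryllium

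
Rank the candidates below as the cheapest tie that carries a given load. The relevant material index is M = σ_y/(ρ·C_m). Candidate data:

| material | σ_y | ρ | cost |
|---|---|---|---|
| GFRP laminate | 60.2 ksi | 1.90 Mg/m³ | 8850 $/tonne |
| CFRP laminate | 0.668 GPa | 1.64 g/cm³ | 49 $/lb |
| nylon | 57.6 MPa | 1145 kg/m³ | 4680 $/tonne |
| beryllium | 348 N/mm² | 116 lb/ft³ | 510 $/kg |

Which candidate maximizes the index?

Normalizing units and computing the index:
  GFRP laminate: σ_y = 415.1 MPa, ρ = 1900 kg/m³, cost = 8.850 $/kg
  CFRP laminate: σ_y = 668.0 MPa, ρ = 1640 kg/m³, cost = 108.0 $/kg
  nylon: σ_y = 57.60 MPa, ρ = 1145 kg/m³, cost = 4.680 $/kg
  beryllium: σ_y = 348.0 MPa, ρ = 1858 kg/m³, cost = 510.0 $/kg
  GFRP laminate: M = 24.7 kN·m per $
  nylon: M = 10.7 kN·m per $
  CFRP laminate: M = 3.77 kN·m per $
  beryllium: M = 0.367 kN·m per $
The maximum is for GFRP laminate.

GFRP laminate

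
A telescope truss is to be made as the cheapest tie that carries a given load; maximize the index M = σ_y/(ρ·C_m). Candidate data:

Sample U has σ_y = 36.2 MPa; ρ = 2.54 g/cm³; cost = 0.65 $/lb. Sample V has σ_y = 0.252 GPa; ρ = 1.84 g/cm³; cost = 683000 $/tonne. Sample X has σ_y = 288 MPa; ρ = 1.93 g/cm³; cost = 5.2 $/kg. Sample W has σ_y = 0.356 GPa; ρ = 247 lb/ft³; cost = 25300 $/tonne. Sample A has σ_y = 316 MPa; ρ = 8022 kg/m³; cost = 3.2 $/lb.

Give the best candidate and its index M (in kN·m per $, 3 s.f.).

Normalizing units and computing the index:
  sample U: σ_y = 36.20 MPa, ρ = 2540 kg/m³, cost = 1.433 $/kg
  sample V: σ_y = 252.0 MPa, ρ = 1840 kg/m³, cost = 683.0 $/kg
  sample X: σ_y = 288.0 MPa, ρ = 1930 kg/m³, cost = 5.200 $/kg
  sample W: σ_y = 356.0 MPa, ρ = 3957 kg/m³, cost = 25.30 $/kg
  sample A: σ_y = 316.0 MPa, ρ = 8022 kg/m³, cost = 7.055 $/kg
  sample X: M = 28.7 kN·m per $
  sample U: M = 9.95 kN·m per $
  sample A: M = 5.58 kN·m per $
  sample W: M = 3.56 kN·m per $
  sample V: M = 0.201 kN·m per $
Sample X has the largest M.

sample X, M = 28.7 kN·m per $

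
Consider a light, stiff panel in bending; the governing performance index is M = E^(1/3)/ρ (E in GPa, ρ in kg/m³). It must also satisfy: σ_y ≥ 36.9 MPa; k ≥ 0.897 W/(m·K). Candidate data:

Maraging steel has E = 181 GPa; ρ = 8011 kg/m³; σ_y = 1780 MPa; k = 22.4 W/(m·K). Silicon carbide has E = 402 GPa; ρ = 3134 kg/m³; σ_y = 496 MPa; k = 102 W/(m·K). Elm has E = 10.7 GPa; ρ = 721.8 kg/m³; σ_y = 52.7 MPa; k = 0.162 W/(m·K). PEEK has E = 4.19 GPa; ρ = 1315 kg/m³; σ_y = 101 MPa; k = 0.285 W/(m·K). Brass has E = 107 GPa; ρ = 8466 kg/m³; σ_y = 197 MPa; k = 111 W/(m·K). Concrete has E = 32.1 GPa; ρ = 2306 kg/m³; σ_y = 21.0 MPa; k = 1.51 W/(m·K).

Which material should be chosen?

Screen on constraints: σ_y ≥ 36.9 MPa; k ≥ 0.897 W/(m·K). Survivors: maraging steel, silicon carbide, brass.
Computing M directly (units already consistent):
  silicon carbide: M = 2.35×10⁻³
  maraging steel: M = 0.706×10⁻³
  brass: M = 0.561×10⁻³
Silicon carbide ranks first.

silicon carbide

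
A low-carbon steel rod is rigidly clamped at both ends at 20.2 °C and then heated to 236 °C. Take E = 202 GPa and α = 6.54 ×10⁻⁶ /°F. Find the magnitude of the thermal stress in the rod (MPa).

α = 6.54×10⁻⁶/°F × 9/5 = 11.8×10⁻⁶/K.
ΔT = 215.8 K. Constrained thermal stress σ = E·α·ΔT = 202.0×10³ MPa × 11.8×10⁻⁶ × 215.8 = 513 MPa (compressive).

513 MPa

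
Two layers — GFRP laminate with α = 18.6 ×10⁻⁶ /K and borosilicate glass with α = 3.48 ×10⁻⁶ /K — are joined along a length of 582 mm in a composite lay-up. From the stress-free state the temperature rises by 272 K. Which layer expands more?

α(GFRP laminate) = 18.6×10⁻⁶/K vs α(borosilicate glass) = 3.48×10⁻⁶/K.
Higher α expands more for the same ΔT: GFRP laminate.

GFRP laminate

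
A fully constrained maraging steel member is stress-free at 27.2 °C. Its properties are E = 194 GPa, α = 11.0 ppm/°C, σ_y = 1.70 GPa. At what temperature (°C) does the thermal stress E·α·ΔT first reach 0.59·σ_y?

σ_y = 1.70 GPa = 1700 MPa.
E·α·ΔT = 1003 MPa ⇒ ΔT = 1003 / (194.0×10³ × 11.0×10⁻⁶) = 470.0 K.
T = 27.2 + 470.0 = 497.2 °C.

497 °C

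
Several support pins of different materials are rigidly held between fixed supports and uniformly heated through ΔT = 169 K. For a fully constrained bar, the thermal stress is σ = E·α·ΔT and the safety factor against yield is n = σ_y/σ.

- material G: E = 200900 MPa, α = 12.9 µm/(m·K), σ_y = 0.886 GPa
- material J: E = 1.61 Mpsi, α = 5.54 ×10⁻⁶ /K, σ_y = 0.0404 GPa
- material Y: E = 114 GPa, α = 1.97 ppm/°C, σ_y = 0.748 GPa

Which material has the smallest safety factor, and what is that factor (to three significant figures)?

material G, n = 2.02

With everything in SI (GPa, ×10⁻⁶/K, MPa):
  material G: E = 200.9, α = 12.9, σ_y = 886.0 → σ = 438 MPa, n = 2.02
  material J: E = 11.10, α = 5.54, σ_y = 40.40 → σ = 10.4 MPa, n = 3.89
  material Y: E = 114.0, α = 1.97, σ_y = 748.0 → σ = 38.0 MPa, n = 19.7
Material G has the lowest safety factor, n = 2.02.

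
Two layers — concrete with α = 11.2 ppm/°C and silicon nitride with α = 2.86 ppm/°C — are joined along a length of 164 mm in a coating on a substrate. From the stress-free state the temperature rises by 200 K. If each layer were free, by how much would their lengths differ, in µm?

274 µm

Δα = |11.2 − 2.86|×10⁻⁶/K = 8.34×10⁻⁶/K.
ΔL_mismatch = Δα·L·ΔT = 8.34×10⁻⁶ × 164.0 mm × 200.0 K = 274 µm.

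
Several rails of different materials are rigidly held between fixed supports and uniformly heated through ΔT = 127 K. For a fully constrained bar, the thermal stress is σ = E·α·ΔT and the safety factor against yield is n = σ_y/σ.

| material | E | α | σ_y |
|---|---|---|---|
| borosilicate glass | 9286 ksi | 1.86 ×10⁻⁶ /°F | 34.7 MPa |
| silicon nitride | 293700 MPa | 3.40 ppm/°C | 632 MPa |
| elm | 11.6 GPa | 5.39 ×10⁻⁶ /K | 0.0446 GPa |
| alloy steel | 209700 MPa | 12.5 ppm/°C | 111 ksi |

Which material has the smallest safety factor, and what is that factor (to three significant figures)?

Per material, after unit conversion:
  borosilicate glass: E = 64.02, α = 3.35, σ_y = 34.70 → σ = 27.2 MPa, n = 1.27
  silicon nitride: E = 293.7, α = 3.40, σ_y = 632.0 → σ = 127 MPa, n = 4.98
  elm: E = 11.60, α = 5.39, σ_y = 44.60 → σ = 7.94 MPa, n = 5.62
  alloy steel: E = 209.7, α = 12.5, σ_y = 765.3 → σ = 333 MPa, n = 2.30
Borosilicate glass has the lowest safety factor, n = 1.27.

borosilicate glass, n = 1.27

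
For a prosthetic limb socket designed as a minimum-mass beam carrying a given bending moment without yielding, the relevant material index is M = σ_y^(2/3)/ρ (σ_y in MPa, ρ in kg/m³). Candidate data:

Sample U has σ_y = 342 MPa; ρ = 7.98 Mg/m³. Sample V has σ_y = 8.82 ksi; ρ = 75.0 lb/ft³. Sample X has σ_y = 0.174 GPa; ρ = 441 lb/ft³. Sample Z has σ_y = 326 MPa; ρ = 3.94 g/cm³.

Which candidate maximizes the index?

Normalizing units and computing the index:
  sample U: σ_y = 342.0 MPa, ρ = 7980 kg/m³
  sample V: σ_y = 60.81 MPa, ρ = 1201 kg/m³
  sample X: σ_y = 174.0 MPa, ρ = 7064 kg/m³
  sample Z: σ_y = 326.0 MPa, ρ = 3940 kg/m³
  sample V: M = 12.9×10⁻³
  sample Z: M = 12.0×10⁻³
  sample U: M = 6.13×10⁻³
  sample X: M = 4.41×10⁻³
Sample V has the largest M.

sample V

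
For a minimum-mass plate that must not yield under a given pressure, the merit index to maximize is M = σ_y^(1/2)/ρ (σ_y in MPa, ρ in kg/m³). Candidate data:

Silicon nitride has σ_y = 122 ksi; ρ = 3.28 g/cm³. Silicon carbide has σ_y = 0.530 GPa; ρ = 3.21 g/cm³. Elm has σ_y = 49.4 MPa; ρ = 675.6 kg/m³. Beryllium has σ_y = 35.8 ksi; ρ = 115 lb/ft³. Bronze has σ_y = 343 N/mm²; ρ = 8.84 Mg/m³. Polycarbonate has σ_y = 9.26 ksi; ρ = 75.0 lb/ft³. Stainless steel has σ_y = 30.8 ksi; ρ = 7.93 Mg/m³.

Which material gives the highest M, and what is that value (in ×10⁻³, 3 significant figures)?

elm, M = 10.4×10⁻³

Convert each candidate to consistent units, then evaluate M:
  silicon nitride: σ_y = 841.2 MPa, ρ = 3280 kg/m³
  silicon carbide: σ_y = 530.0 MPa, ρ = 3210 kg/m³
  elm: σ_y = 49.40 MPa, ρ = 675.6 kg/m³
  beryllium: σ_y = 246.8 MPa, ρ = 1842 kg/m³
  bronze: σ_y = 343.0 MPa, ρ = 8840 kg/m³
  polycarbonate: σ_y = 63.85 MPa, ρ = 1201 kg/m³
  stainless steel: σ_y = 212.4 MPa, ρ = 7930 kg/m³
  elm: M = 10.4×10⁻³
  silicon nitride: M = 8.84×10⁻³
  beryllium: M = 8.53×10⁻³
  silicon carbide: M = 7.17×10⁻³
  polycarbonate: M = 6.65×10⁻³
  bronze: M = 2.10×10⁻³
  stainless steel: M = 1.84×10⁻³
Elm ranks first.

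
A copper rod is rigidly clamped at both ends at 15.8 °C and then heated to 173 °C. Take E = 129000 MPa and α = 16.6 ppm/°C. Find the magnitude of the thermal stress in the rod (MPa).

E = 129000 MPa = 129.0 GPa.
ΔT = 157.2 K. Constrained thermal stress σ = E·α·ΔT = 129.0×10³ MPa × 16.6×10⁻⁶ × 157.2 = 337 MPa (compressive).

337 MPa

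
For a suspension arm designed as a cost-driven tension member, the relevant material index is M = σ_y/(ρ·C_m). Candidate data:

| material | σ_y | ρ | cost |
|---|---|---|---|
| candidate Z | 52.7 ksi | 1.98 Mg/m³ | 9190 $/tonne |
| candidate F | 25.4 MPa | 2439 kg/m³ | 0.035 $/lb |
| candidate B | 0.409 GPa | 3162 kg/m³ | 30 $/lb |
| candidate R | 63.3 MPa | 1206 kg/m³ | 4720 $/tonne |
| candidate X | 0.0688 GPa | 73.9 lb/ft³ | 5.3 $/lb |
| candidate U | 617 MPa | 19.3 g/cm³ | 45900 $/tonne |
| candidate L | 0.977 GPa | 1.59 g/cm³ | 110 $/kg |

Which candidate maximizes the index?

Normalizing units and computing the index:
  candidate Z: σ_y = 363.4 MPa, ρ = 1980 kg/m³, cost = 9.190 $/kg
  candidate F: σ_y = 25.40 MPa, ρ = 2439 kg/m³, cost = 0.07716 $/kg
  candidate B: σ_y = 409.0 MPa, ρ = 3162 kg/m³, cost = 66.14 $/kg
  candidate R: σ_y = 63.30 MPa, ρ = 1206 kg/m³, cost = 4.720 $/kg
  candidate X: σ_y = 68.80 MPa, ρ = 1184 kg/m³, cost = 11.68 $/kg
  candidate U: σ_y = 617.0 MPa, ρ = 19300 kg/m³, cost = 45.90 $/kg
  candidate L: σ_y = 977.0 MPa, ρ = 1590 kg/m³, cost = 110.0 $/kg
  candidate F: M = 135 kN·m per $
  candidate Z: M = 20.0 kN·m per $
  candidate R: M = 11.1 kN·m per $
  candidate L: M = 5.59 kN·m per $
  candidate X: M = 4.97 kN·m per $
  candidate B: M = 1.96 kN·m per $
  candidate U: M = 0.696 kN·m per $
Candidate F ranks first.

candidate F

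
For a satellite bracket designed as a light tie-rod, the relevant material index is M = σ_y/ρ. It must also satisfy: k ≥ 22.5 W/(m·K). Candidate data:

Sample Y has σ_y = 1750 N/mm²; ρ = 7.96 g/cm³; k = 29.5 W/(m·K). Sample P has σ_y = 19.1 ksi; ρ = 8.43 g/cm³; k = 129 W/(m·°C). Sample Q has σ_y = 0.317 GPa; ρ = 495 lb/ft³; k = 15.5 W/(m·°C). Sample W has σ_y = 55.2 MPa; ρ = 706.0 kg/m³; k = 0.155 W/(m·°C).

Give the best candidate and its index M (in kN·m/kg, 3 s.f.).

sample Y, M = 220 kN·m/kg

Screen on constraints: k ≥ 22.5 W/(m·K). Survivors: sample Y, sample P.
Putting every candidate on a common basis:
  sample Y: σ_y = 1750 MPa, ρ = 7960 kg/m³
  sample P: σ_y = 131.7 MPa, ρ = 8430 kg/m³
  sample Y: M = 220 kN·m/kg
  sample P: M = 15.6 kN·m/kg
Sample Y ranks first.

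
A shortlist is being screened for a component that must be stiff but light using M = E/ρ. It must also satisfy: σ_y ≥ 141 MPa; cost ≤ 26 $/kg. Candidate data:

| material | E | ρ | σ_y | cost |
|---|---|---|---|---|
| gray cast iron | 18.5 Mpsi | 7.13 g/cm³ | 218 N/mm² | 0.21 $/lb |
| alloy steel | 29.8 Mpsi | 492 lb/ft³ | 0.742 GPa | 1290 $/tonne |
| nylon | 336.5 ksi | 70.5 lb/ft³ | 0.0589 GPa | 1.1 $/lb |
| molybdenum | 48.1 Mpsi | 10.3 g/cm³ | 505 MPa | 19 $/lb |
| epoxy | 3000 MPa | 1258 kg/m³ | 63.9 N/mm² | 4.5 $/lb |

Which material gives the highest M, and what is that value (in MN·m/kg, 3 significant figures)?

alloy steel, M = 26.1 MN·m/kg

Screen on constraints: σ_y ≥ 141 MPa; cost ≤ 26 $/kg. Survivors: gray cast iron, alloy steel.
Putting every candidate on a common basis:
  gray cast iron: E = 127.6 GPa, ρ = 7130 kg/m³
  alloy steel: E = 205.5 GPa, ρ = 7881 kg/m³
  alloy steel: M = 26.1 MN·m/kg
  gray cast iron: M = 17.9 MN·m/kg
Highest index: alloy steel.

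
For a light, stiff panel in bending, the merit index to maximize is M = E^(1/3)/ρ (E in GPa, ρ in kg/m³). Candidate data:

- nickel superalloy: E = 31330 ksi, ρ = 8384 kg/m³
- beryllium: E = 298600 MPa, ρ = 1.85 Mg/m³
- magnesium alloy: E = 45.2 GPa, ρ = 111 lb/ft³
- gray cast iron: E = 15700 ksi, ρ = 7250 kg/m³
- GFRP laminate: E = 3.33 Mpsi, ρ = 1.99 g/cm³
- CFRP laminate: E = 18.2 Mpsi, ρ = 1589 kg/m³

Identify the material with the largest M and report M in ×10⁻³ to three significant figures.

beryllium, M = 3.61×10⁻³

Putting every candidate on a common basis:
  nickel superalloy: E = 216.0 GPa, ρ = 8384 kg/m³
  beryllium: E = 298.6 GPa, ρ = 1850 kg/m³
  magnesium alloy: E = 45.20 GPa, ρ = 1778 kg/m³
  gray cast iron: E = 108.2 GPa, ρ = 7250 kg/m³
  GFRP laminate: E = 22.96 GPa, ρ = 1990 kg/m³
  CFRP laminate: E = 125.5 GPa, ρ = 1589 kg/m³
  beryllium: M = 3.61×10⁻³
  CFRP laminate: M = 3.15×10⁻³
  magnesium alloy: M = 2.00×10⁻³
  GFRP laminate: M = 1.43×10⁻³
  nickel superalloy: M = 0.716×10⁻³
  gray cast iron: M = 0.657×10⁻³
Beryllium has the largest M.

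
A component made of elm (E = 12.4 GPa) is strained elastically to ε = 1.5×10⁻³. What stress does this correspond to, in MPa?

σ = E·ε = 12400 MPa × 1.5×10⁻³ = 18.6 MPa.

18.6 MPa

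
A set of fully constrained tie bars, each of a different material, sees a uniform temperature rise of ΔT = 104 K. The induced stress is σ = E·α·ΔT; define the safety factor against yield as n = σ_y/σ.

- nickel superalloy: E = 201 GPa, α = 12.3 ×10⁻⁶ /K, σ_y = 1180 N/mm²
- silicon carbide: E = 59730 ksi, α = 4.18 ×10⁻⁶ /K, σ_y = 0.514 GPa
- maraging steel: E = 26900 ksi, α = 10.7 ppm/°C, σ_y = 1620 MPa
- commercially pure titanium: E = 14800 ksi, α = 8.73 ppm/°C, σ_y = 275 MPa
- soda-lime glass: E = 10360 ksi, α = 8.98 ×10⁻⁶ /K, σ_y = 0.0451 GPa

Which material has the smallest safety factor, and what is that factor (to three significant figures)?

Per material, after unit conversion:
  nickel superalloy: E = 201.0, α = 12.3, σ_y = 1180 → σ = 257 MPa, n = 4.59
  silicon carbide: E = 411.8, α = 4.18, σ_y = 514.0 → σ = 179 MPa, n = 2.87
  maraging steel: E = 185.5, α = 10.7, σ_y = 1620 → σ = 206 MPa, n = 7.85
  commercially pure titanium: E = 102.0, α = 8.73, σ_y = 275.0 → σ = 92.6 MPa, n = 2.97
  soda-lime glass: E = 71.43, α = 8.98, σ_y = 45.10 → σ = 66.7 MPa, n = 0.676
Smallest n: soda-lime glass with n = 0.676.

soda-lime glass, n = 0.676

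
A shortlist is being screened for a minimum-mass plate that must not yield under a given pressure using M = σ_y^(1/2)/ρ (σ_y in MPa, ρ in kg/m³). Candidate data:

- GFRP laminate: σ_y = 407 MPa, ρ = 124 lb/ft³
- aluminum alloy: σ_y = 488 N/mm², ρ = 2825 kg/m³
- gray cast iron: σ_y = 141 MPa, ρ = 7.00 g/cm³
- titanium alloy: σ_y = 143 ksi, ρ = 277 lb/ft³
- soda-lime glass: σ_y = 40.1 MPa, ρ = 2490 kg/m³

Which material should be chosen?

GFRP laminate

Convert each candidate to consistent units, then evaluate M:
  GFRP laminate: σ_y = 407.0 MPa, ρ = 1986 kg/m³
  aluminum alloy: σ_y = 488.0 MPa, ρ = 2825 kg/m³
  gray cast iron: σ_y = 141.0 MPa, ρ = 7000 kg/m³
  titanium alloy: σ_y = 986.0 MPa, ρ = 4437 kg/m³
  soda-lime glass: σ_y = 40.10 MPa, ρ = 2490 kg/m³
  GFRP laminate: M = 10.2×10⁻³
  aluminum alloy: M = 7.82×10⁻³
  titanium alloy: M = 7.08×10⁻³
  soda-lime glass: M = 2.54×10⁻³
  gray cast iron: M = 1.70×10⁻³
Highest index: GFRP laminate.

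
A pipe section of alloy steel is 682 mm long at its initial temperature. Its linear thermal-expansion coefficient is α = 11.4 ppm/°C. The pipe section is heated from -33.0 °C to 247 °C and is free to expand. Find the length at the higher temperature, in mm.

ΔT = 247 − (-33.0) = 280.0 K.
ΔL = α·L₀·ΔT = 11.4×10⁻⁶ × 682 mm × 280.0 K = 2.18 mm.
L = L₀ + ΔL = 682 + 2.18 = 684.18 mm.

684.18 mm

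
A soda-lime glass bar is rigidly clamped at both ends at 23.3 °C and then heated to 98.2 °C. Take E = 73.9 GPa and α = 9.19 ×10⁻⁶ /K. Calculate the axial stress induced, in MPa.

50.9 MPa

ΔT = 74.90 K. Constrained thermal stress σ = E·α·ΔT = 73.90×10³ MPa × 9.19×10⁻⁶ × 74.90 = 50.9 MPa (compressive).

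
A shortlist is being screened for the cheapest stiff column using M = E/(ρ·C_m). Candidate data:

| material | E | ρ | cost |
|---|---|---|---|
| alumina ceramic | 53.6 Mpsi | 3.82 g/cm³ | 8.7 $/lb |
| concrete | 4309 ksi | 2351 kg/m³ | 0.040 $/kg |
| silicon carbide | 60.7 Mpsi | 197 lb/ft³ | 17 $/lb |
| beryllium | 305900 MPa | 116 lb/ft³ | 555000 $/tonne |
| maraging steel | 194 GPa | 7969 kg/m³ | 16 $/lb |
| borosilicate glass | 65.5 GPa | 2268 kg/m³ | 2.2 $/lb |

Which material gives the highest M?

concrete

Normalizing units and computing the index:
  alumina ceramic: E = 369.6 GPa, ρ = 3820 kg/m³, cost = 19.18 $/kg
  concrete: E = 29.71 GPa, ρ = 2351 kg/m³, cost = 0.04000 $/kg
  silicon carbide: E = 418.5 GPa, ρ = 3156 kg/m³, cost = 37.48 $/kg
  beryllium: E = 305.9 GPa, ρ = 1858 kg/m³, cost = 555.0 $/kg
  maraging steel: E = 194.0 GPa, ρ = 7969 kg/m³, cost = 35.27 $/kg
  borosilicate glass: E = 65.50 GPa, ρ = 2268 kg/m³, cost = 4.850 $/kg
  concrete: M = 316 MN·m per $
  borosilicate glass: M = 5.95 MN·m per $
  alumina ceramic: M = 5.04 MN·m per $
  silicon carbide: M = 3.54 MN·m per $
  maraging steel: M = 0.690 MN·m per $
  beryllium: M = 0.297 MN·m per $
Concrete has the largest M.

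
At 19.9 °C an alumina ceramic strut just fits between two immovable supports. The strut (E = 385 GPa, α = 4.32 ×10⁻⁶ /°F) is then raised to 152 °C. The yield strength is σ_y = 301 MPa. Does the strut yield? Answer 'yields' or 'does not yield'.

α = 4.32×10⁻⁶/°F × 9/5 = 7.78×10⁻⁶/K.
ΔT = 132.1 K. Constrained thermal stress σ = E·α·ΔT = 385.0×10³ MPa × 7.78×10⁻⁶ × 132.1 = 395 MPa (compressive).
Compare to σ_y = 301 MPa: σ ≥ σ_y, so it yields.

yields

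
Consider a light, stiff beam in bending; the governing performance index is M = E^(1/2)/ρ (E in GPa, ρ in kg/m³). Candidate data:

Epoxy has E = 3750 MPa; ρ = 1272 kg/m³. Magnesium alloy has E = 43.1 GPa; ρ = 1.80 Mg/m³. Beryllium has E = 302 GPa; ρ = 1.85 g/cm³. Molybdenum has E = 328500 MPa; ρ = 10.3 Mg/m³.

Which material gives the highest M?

Convert each candidate to consistent units, then evaluate M:
  epoxy: E = 3.750 GPa, ρ = 1272 kg/m³
  magnesium alloy: E = 43.10 GPa, ρ = 1800 kg/m³
  beryllium: E = 302.0 GPa, ρ = 1850 kg/m³
  molybdenum: E = 328.5 GPa, ρ = 10300 kg/m³
  beryllium: M = 9.39×10⁻³
  magnesium alloy: M = 3.65×10⁻³
  molybdenum: M = 1.76×10⁻³
  epoxy: M = 1.52×10⁻³
The maximum is for beryllium.

beryllium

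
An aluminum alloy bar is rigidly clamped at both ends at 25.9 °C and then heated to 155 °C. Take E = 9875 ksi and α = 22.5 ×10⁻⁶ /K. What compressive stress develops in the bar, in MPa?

E = 9875 ksi = 68.09 GPa.
ΔT = 129.1 K. Constrained thermal stress σ = E·α·ΔT = 68.09×10³ MPa × 22.5×10⁻⁶ × 129.1 = 198 MPa (compressive).

198 MPa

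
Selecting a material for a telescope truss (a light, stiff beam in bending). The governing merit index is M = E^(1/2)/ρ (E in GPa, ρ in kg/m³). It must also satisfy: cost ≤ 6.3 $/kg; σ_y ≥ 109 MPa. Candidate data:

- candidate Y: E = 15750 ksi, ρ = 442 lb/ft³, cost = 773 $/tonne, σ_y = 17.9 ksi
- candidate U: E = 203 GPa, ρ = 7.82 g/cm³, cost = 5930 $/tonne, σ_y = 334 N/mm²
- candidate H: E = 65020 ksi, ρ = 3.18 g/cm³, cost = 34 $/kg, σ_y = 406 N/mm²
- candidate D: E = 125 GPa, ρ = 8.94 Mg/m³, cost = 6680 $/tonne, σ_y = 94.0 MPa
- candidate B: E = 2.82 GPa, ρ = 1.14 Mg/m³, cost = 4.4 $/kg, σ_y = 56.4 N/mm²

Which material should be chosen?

Screen on constraints: cost ≤ 6.3 $/kg; σ_y ≥ 109 MPa. Survivors: candidate Y, candidate U.
Normalizing units and computing the index:
  candidate Y: E = 108.6 GPa, ρ = 7080 kg/m³
  candidate U: E = 203.0 GPa, ρ = 7820 kg/m³
  candidate U: M = 1.82×10⁻³
  candidate Y: M = 1.47×10⁻³
The maximum is for candidate U.

candidate U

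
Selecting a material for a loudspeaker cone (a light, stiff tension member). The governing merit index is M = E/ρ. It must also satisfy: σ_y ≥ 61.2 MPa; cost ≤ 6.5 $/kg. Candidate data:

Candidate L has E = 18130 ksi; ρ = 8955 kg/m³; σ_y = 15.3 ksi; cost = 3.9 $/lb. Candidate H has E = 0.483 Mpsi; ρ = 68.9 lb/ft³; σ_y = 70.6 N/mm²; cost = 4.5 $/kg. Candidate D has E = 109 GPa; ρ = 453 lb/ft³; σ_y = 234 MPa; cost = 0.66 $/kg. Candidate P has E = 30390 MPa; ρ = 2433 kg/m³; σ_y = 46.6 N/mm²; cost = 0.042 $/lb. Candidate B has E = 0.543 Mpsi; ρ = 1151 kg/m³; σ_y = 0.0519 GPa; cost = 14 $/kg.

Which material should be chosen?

Screen on constraints: σ_y ≥ 61.2 MPa; cost ≤ 6.5 $/kg. Survivors: candidate H, candidate D.
After converting to SI:
  candidate H: E = 3.330 GPa, ρ = 1104 kg/m³
  candidate D: E = 109.0 GPa, ρ = 7256 kg/m³
  candidate D: M = 15.0 MN·m/kg
  candidate H: M = 3.02 MN·m/kg
Candidate D ranks first.

candidate D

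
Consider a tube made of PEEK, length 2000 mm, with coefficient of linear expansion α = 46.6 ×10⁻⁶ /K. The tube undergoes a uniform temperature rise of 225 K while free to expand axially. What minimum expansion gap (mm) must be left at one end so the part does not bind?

ΔL = α·L₀·ΔT = 46.6×10⁻⁶ × 2000 mm × 225.0 K = 21.0 mm.

21.0 mm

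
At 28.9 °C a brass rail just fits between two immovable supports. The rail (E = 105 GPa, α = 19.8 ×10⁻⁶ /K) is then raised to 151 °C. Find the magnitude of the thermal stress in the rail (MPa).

ΔT = 122.1 K. Constrained thermal stress σ = E·α·ΔT = 105.0×10³ MPa × 19.8×10⁻⁶ × 122.1 = 254 MPa (compressive).

254 MPa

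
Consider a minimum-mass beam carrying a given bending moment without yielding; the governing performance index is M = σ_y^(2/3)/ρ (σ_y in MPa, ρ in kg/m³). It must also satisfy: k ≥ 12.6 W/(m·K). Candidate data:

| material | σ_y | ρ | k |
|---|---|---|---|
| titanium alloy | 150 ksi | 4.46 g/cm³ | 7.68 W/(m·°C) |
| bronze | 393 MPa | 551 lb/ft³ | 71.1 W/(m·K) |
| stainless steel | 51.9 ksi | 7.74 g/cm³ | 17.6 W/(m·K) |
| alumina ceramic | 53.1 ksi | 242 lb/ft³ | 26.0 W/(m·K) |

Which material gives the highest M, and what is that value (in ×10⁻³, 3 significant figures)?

Screen on constraints: k ≥ 12.6 W/(m·K). Survivors: bronze, stainless steel, alumina ceramic.
In SI units:
  bronze: σ_y = 393.0 MPa, ρ = 8826 kg/m³
  stainless steel: σ_y = 357.8 MPa, ρ = 7740 kg/m³
  alumina ceramic: σ_y = 366.1 MPa, ρ = 3876 kg/m³
  alumina ceramic: M = 13.2×10⁻³
  stainless steel: M = 6.51×10⁻³
  bronze: M = 6.08×10⁻³
The maximum is for alumina ceramic.

alumina ceramic, M = 13.2×10⁻³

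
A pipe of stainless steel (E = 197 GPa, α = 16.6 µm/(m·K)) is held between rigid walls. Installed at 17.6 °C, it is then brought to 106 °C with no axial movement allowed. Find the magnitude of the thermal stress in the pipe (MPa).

289 MPa

ΔT = 88.40 K. Constrained thermal stress σ = E·α·ΔT = 197.0×10³ MPa × 16.6×10⁻⁶ × 88.40 = 289 MPa (compressive).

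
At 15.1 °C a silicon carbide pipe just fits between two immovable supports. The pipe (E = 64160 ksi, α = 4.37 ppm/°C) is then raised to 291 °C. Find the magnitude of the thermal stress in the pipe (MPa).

E = 64160 ksi = 442.4 GPa.
ΔT = 275.9 K. Constrained thermal stress σ = E·α·ΔT = 442.4×10³ MPa × 4.37×10⁻⁶ × 275.9 = 533 MPa (compressive).

533 MPa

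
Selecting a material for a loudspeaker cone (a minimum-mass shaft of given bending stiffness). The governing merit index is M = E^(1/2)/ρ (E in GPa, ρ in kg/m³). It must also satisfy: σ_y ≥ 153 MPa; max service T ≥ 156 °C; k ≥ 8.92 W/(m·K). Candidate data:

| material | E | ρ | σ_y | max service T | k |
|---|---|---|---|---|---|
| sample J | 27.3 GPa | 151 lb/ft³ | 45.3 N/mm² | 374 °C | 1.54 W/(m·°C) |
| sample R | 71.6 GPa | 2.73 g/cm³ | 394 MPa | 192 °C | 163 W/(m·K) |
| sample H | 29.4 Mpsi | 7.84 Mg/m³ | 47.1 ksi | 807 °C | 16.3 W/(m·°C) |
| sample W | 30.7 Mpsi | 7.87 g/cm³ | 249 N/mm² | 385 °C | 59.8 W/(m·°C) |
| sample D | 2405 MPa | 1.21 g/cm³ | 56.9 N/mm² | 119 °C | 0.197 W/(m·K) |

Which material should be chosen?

sample R

Screen on constraints: σ_y ≥ 153 MPa; max service T ≥ 156 °C; k ≥ 8.92 W/(m·K). Survivors: sample R, sample H, sample W.
Normalizing units and computing the index:
  sample R: E = 71.60 GPa, ρ = 2730 kg/m³
  sample H: E = 202.7 GPa, ρ = 7840 kg/m³
  sample W: E = 211.7 GPa, ρ = 7870 kg/m³
  sample R: M = 3.10×10⁻³
  sample W: M = 1.85×10⁻³
  sample H: M = 1.82×10⁻³
The maximum is for sample R.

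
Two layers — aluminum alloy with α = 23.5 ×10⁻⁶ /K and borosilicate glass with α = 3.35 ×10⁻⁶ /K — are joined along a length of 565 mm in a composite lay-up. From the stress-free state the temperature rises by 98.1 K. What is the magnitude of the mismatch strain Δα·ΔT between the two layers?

1.98×10⁻³

Δα = |23.5 − 3.35|×10⁻⁶/K = 20.1×10⁻⁶/K.
Mismatch strain = Δα·ΔT = 20.1×10⁻⁶ × 98.1 = 1.98×10⁻³.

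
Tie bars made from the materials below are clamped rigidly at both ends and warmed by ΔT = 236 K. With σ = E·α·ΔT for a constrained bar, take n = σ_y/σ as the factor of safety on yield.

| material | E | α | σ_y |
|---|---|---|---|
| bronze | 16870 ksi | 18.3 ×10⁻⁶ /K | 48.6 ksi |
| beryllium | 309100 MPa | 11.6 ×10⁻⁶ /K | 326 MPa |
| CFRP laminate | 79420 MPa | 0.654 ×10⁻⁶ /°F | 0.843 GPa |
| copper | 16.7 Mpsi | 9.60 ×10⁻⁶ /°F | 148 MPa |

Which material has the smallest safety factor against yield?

Per material, after unit conversion:
  bronze: E = 116.3, α = 18.3, σ_y = 335.1 → σ = 502 MPa, n = 0.667
  beryllium: E = 309.1, α = 11.6, σ_y = 326.0 → σ = 846 MPa, n = 0.385
  CFRP laminate: E = 79.42, α = 1.18, σ_y = 843.0 → σ = 22.1 MPa, n = 38.2
  copper: E = 115.1, α = 17.3, σ_y = 148.0 → σ = 470 MPa, n = 0.315
Copper has the lowest safety factor, n = 0.315.

copper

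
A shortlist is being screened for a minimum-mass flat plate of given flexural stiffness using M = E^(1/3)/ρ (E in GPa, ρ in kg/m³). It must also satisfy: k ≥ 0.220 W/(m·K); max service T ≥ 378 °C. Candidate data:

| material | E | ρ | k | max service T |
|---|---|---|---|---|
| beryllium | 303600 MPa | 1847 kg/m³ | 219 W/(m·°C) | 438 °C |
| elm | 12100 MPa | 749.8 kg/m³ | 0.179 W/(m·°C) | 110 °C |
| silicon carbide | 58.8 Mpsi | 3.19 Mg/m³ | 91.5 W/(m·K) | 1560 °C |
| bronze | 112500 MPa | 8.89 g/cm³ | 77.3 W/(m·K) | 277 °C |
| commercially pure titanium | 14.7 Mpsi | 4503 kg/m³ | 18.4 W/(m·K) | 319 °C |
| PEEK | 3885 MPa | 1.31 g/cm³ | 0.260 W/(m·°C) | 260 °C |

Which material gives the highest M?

beryllium

Screen on constraints: k ≥ 0.220 W/(m·K); max service T ≥ 378 °C. Survivors: beryllium, silicon carbide.
After converting to SI:
  beryllium: E = 303.6 GPa, ρ = 1847 kg/m³
  silicon carbide: E = 405.4 GPa, ρ = 3190 kg/m³
  beryllium: M = 3.64×10⁻³
  silicon carbide: M = 2.32×10⁻³
The maximum is for beryllium.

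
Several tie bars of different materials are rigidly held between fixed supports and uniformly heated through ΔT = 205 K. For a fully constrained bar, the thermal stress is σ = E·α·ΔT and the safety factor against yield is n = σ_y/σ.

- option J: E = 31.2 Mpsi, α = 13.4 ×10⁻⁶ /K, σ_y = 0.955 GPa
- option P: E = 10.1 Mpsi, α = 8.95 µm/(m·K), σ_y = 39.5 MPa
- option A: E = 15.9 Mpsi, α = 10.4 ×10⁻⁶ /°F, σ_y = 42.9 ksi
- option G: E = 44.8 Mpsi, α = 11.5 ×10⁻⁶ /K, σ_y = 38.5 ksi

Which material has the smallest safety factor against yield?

option P

With everything in SI (GPa, ×10⁻⁶/K, MPa):
  option J: E = 215.1, α = 13.4, σ_y = 955.0 → σ = 591 MPa, n = 1.62
  option P: E = 69.64, α = 8.95, σ_y = 39.50 → σ = 128 MPa, n = 0.309
  option A: E = 109.6, α = 18.7, σ_y = 295.8 → σ = 421 MPa, n = 0.703
  option G: E = 308.9, α = 11.5, σ_y = 265.4 → σ = 728 MPa, n = 0.365
The minimum is option P at n = 0.309.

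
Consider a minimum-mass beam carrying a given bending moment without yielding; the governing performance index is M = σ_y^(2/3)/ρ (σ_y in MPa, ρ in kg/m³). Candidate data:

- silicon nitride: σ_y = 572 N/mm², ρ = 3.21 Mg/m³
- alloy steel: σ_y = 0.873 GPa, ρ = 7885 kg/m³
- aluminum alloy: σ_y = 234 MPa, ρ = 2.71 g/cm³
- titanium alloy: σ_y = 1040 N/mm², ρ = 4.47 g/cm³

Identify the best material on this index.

Convert each candidate to consistent units, then evaluate M:
  silicon nitride: σ_y = 572.0 MPa, ρ = 3210 kg/m³
  alloy steel: σ_y = 873.0 MPa, ρ = 7885 kg/m³
  aluminum alloy: σ_y = 234.0 MPa, ρ = 2710 kg/m³
  titanium alloy: σ_y = 1040 MPa, ρ = 4470 kg/m³
  titanium alloy: M = 23.0×10⁻³
  silicon nitride: M = 21.5×10⁻³
  aluminum alloy: M = 14.0×10⁻³
  alloy steel: M = 11.6×10⁻³
Highest index: titanium alloy.

titanium alloy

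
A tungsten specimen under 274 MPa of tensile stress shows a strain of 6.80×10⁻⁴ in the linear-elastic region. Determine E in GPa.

403 GPa

E = σ/ε = 274 MPa / 6.80×10⁻⁴ = 402900 MPa = 403 GPa.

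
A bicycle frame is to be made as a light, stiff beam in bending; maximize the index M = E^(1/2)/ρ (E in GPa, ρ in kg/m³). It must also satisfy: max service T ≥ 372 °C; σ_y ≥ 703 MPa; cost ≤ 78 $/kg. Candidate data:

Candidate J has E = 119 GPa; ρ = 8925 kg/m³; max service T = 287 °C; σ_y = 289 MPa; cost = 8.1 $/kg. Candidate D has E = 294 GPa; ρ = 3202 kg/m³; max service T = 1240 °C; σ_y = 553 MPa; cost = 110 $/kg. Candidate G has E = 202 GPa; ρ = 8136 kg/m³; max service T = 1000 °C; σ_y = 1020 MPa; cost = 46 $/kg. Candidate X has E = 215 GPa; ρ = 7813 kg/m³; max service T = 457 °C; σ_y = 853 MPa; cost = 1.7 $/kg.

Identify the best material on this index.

candidate X

Screen on constraints: max service T ≥ 372 °C; σ_y ≥ 703 MPa; cost ≤ 78 $/kg. Survivors: candidate G, candidate X.
Per-candidate index values:
  candidate X: M = 1.88×10⁻³
  candidate G: M = 1.75×10⁻³
Candidate X ranks first.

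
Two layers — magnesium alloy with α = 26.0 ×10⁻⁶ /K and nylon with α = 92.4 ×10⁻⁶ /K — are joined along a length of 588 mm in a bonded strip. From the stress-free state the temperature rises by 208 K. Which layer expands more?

α(magnesium alloy) = 26.0×10⁻⁶/K vs α(nylon) = 92.4×10⁻⁶/K.
Higher α expands more for the same ΔT: nylon.

nylon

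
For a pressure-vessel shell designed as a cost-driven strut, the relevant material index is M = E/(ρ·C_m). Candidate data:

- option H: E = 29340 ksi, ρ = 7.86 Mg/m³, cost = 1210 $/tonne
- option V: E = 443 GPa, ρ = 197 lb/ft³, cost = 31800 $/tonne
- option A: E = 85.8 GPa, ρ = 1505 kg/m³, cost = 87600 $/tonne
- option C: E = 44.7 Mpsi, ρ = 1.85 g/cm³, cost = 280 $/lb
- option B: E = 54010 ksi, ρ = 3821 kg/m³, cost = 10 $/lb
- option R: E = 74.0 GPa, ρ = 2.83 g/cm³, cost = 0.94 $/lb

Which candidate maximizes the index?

option H

After converting to SI:
  option H: E = 202.3 GPa, ρ = 7860 kg/m³, cost = 1.210 $/kg
  option V: E = 443.0 GPa, ρ = 3156 kg/m³, cost = 31.80 $/kg
  option A: E = 85.80 GPa, ρ = 1505 kg/m³, cost = 87.60 $/kg
  option C: E = 308.2 GPa, ρ = 1850 kg/m³, cost = 617.3 $/kg
  option B: E = 372.4 GPa, ρ = 3821 kg/m³, cost = 22.05 $/kg
  option R: E = 74.00 GPa, ρ = 2830 kg/m³, cost = 2.072 $/kg
  option H: M = 21.3 MN·m per $
  option R: M = 12.6 MN·m per $
  option B: M = 4.42 MN·m per $
  option V: M = 4.41 MN·m per $
  option A: M = 0.651 MN·m per $
  option C: M = 0.270 MN·m per $
Option H has the largest M.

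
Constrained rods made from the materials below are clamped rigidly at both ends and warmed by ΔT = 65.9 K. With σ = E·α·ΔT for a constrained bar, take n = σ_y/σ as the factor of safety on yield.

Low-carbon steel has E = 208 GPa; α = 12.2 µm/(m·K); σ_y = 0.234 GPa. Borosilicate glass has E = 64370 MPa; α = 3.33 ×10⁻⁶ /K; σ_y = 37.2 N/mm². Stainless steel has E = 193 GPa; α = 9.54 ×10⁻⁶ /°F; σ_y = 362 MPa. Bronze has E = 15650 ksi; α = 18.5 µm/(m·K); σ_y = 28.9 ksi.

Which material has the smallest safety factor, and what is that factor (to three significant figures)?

Converting E to GPa, α to ×10⁻⁶/K, σ_y to MPa, then σ and n for each:
  low-carbon steel: E = 208.0, α = 12.2, σ_y = 234.0 → σ = 167 MPa, n = 1.40
  borosilicate glass: E = 64.37, α = 3.33, σ_y = 37.20 → σ = 14.1 MPa, n = 2.63
  stainless steel: E = 193.0, α = 17.2, σ_y = 362.0 → σ = 218 MPa, n = 1.66
  bronze: E = 107.9, α = 18.5, σ_y = 199.3 → σ = 132 MPa, n = 1.51
Smallest n: low-carbon steel with n = 1.40.

low-carbon steel, n = 1.40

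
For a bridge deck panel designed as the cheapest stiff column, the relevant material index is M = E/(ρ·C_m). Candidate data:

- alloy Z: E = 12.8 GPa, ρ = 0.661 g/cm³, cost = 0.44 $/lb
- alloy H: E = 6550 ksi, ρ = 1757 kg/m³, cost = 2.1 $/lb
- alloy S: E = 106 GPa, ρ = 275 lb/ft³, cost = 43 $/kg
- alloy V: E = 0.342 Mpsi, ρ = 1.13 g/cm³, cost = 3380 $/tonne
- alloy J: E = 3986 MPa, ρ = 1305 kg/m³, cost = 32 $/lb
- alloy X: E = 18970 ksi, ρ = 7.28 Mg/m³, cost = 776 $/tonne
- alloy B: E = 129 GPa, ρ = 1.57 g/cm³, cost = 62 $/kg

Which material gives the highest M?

alloy X

Normalizing units and computing the index:
  alloy Z: E = 12.80 GPa, ρ = 661.0 kg/m³, cost = 0.9700 $/kg
  alloy H: E = 45.16 GPa, ρ = 1757 kg/m³, cost = 4.630 $/kg
  alloy S: E = 106.0 GPa, ρ = 4405 kg/m³, cost = 43.00 $/kg
  alloy V: E = 2.358 GPa, ρ = 1130 kg/m³, cost = 3.380 $/kg
  alloy J: E = 3.986 GPa, ρ = 1305 kg/m³, cost = 70.55 $/kg
  alloy X: E = 130.8 GPa, ρ = 7280 kg/m³, cost = 0.7760 $/kg
  alloy B: E = 129.0 GPa, ρ = 1570 kg/m³, cost = 62.00 $/kg
  alloy X: M = 23.2 MN·m per $
  alloy Z: M = 20.0 MN·m per $
  alloy H: M = 5.55 MN·m per $
  alloy B: M = 1.33 MN·m per $
  alloy V: M = 0.617 MN·m per $
  alloy S: M = 0.560 MN·m per $
  alloy J: M = 0.0433 MN·m per $
Highest index: alloy X.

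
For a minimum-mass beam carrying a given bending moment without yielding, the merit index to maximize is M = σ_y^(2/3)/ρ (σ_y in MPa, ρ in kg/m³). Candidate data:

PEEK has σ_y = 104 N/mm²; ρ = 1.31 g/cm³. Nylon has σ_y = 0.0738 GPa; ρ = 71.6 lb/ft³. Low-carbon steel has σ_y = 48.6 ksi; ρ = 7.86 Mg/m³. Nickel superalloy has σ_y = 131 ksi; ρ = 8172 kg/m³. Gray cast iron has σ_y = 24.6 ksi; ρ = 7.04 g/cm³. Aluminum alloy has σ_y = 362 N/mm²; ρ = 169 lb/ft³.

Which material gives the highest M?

aluminum alloy

Convert each candidate to consistent units, then evaluate M:
  PEEK: σ_y = 104.0 MPa, ρ = 1310 kg/m³
  nylon: σ_y = 73.80 MPa, ρ = 1147 kg/m³
  low-carbon steel: σ_y = 335.1 MPa, ρ = 7860 kg/m³
  nickel superalloy: σ_y = 903.2 MPa, ρ = 8172 kg/m³
  gray cast iron: σ_y = 169.6 MPa, ρ = 7040 kg/m³
  aluminum alloy: σ_y = 362.0 MPa, ρ = 2707 kg/m³
  aluminum alloy: M = 18.8×10⁻³
  PEEK: M = 16.9×10⁻³
  nylon: M = 15.3×10⁻³
  nickel superalloy: M = 11.4×10⁻³
  low-carbon steel: M = 6.14×10⁻³
  gray cast iron: M = 4.35×10⁻³
Highest index: aluminum alloy.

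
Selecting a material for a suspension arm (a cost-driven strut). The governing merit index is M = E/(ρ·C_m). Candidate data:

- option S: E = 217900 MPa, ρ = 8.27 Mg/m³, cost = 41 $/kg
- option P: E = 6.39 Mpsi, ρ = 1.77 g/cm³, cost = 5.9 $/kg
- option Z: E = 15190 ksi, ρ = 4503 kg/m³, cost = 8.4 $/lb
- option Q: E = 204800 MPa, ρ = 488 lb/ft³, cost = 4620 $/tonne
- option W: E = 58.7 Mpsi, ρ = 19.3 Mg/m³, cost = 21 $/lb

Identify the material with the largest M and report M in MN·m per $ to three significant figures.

Normalizing units and computing the index:
  option S: E = 217.9 GPa, ρ = 8270 kg/m³, cost = 41.00 $/kg
  option P: E = 44.06 GPa, ρ = 1770 kg/m³, cost = 5.900 $/kg
  option Z: E = 104.7 GPa, ρ = 4503 kg/m³, cost = 18.52 $/kg
  option Q: E = 204.8 GPa, ρ = 7817 kg/m³, cost = 4.620 $/kg
  option W: E = 404.7 GPa, ρ = 19300 kg/m³, cost = 46.30 $/kg
  option Q: M = 5.67 MN·m per $
  option P: M = 4.22 MN·m per $
  option Z: M = 1.26 MN·m per $
  option S: M = 0.643 MN·m per $
  option W: M = 0.453 MN·m per $
Option Q ranks first.

option Q, M = 5.67 MN·m per $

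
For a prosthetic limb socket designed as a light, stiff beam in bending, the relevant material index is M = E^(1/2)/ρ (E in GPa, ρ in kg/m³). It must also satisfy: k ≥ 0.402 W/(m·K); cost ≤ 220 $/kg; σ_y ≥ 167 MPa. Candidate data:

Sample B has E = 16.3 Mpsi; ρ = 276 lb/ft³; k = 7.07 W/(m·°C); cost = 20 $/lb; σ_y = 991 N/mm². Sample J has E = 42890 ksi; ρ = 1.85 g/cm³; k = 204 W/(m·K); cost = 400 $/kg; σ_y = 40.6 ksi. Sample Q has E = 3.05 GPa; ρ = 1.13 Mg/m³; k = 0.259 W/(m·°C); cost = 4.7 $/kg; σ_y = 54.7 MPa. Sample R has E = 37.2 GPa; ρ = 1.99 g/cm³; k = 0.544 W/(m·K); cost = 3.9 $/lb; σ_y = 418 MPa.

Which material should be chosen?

sample R

Screen on constraints: k ≥ 0.402 W/(m·K); cost ≤ 220 $/kg; σ_y ≥ 167 MPa. Survivors: sample B, sample R.
Convert each candidate to consistent units, then evaluate M:
  sample B: E = 112.4 GPa, ρ = 4421 kg/m³
  sample R: E = 37.20 GPa, ρ = 1990 kg/m³
  sample R: M = 3.06×10⁻³
  sample B: M = 2.40×10⁻³
Sample R ranks first.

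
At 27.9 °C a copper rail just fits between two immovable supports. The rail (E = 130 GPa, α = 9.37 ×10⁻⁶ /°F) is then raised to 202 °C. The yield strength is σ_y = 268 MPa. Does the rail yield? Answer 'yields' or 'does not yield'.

α = 9.37×10⁻⁶/°F × 9/5 = 16.9×10⁻⁶/K.
ΔT = 174.1 K. Constrained thermal stress σ = E·α·ΔT = 130.0×10³ MPa × 16.9×10⁻⁶ × 174.1 = 382 MPa (compressive).
Compare to σ_y = 268 MPa: σ ≥ σ_y, so it yields.

yields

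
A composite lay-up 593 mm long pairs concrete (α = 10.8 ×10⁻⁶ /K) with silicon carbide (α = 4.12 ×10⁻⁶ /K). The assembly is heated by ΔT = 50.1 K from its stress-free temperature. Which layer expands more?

concrete

α(concrete) = 10.8×10⁻⁶/K vs α(silicon carbide) = 4.12×10⁻⁶/K.
Higher α expands more for the same ΔT: concrete.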